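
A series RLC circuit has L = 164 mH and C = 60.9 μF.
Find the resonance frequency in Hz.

Step 1 — Resonance condition Im(Z)=0 gives ω₀ = 1/√(LC).
Step 2 — ω₀ = 1/√(0.164·6.09e-05) = 316.4 rad/s.
Step 3 — f₀ = ω₀/(2π) = 50.36 Hz.

f₀ = 50.36 Hz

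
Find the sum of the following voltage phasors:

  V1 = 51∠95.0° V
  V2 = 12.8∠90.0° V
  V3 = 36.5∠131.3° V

Step 1 — Convert each phasor to rectangular form:
  V1 = 51·(cos(95.0°) + j·sin(95.0°)) = -4.445 + j50.81 V
  V2 = 12.8·(cos(90.0°) + j·sin(90.0°)) = 0 + j12.8 V
  V3 = 36.5·(cos(131.3°) + j·sin(131.3°)) = -24.09 + j27.42 V
Step 2 — Sum components: V_total = -28.54 + j91.03 V.
Step 3 — Convert to polar: |V_total| = 95.39 V, ∠V_total = 107.4°.

V_total = 95.39∠107.4° V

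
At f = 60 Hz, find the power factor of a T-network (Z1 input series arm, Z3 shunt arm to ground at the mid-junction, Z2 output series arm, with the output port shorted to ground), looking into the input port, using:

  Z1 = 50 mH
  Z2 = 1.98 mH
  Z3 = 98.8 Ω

Step 1 — Angular frequency: ω = 2π·f = 2π·60 = 377 rad/s.
Step 2 — Component impedances:
  Z1: Z = jωL = j·377·0.05 = 0 + j18.85 Ω
  Z2: Z = jωL = j·377·0.00198 = 0 + j0.7464 Ω
  Z3: Z = R = 98.8 Ω
Step 3 — With the output port shorted to ground, the output series arm Z2 runs from the junction to ground; the shunt arm Z3 also runs from the junction to ground. They appear in parallel: Z3 || Z2 = 0.005639 + j0.7464 Ω.
Step 4 — Series with input arm Z1: Z_in = Z1 + (Z3 || Z2) = 0.005639 + j19.6 Ω = 19.6∠90.0° Ω.
Step 5 — Power factor: PF = cos(φ) = Re(Z)/|Z| = 0.0056391/19.596 = 0.0002878.
Step 6 — Type: Im(Z) = 19.6 ⇒ lagging (phase φ = 90.0°).

PF = 0.0002878 (lagging, φ = 90.0°)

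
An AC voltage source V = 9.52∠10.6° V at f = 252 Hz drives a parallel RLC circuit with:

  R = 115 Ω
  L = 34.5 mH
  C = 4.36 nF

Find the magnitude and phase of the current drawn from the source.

Step 1 — Angular frequency: ω = 2π·f = 2π·252 = 1583 rad/s.
Step 2 — Component impedances:
  R: Z = R = 115 Ω
  L: Z = jωL = j·1583·0.0345 = 0 + j54.63 Ω
  C: Z = 1/(jωC) = -j/(ω·C) = 0 - j1.449e+05 Ω
Step 3 — Parallel combination: 1/Z_total = 1/R + 1/L + 1/C; Z_total = 21.18 + j44.58 Ω = 49.36∠64.6° Ω.
Step 4 — Source phasor: V = 9.52∠10.6° V = 9.358 + j1.751 V.
Step 5 — Ohm's law: I = V / Z_total = (9.358 + j1.751) / (21.18 + j44.58) = 0.1134 - j0.156 A.
Step 6 — Convert to polar: |I| = 0.1929 A, ∠I = -54.0°.

I = 0.1929∠-54.0° A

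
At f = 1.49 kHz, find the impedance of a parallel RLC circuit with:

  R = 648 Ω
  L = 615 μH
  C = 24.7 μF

Step 1 — Angular frequency: ω = 2π·f = 2π·1490 = 9362 rad/s.
Step 2 — Component impedances:
  R: Z = R = 648 Ω
  L: Z = jωL = j·9362·0.000615 = 0 + j5.758 Ω
  C: Z = 1/(jωC) = -j/(ω·C) = 0 - j4.325 Ω
Step 3 — Parallel combination: 1/Z_total = 1/R + 1/L + 1/C; Z_total = 0.4655 - j17.36 Ω = 17.37∠-88.5° Ω.

Z = 0.4655 - j17.36 Ω = 17.37∠-88.5° Ω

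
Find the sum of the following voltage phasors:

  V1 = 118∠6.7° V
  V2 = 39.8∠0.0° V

Step 1 — Convert each phasor to rectangular form:
  V1 = 118·(cos(6.7°) + j·sin(6.7°)) = 117.2 + j13.77 V
  V2 = 39.8·(cos(0.0°) + j·sin(0.0°)) = 39.8 V
Step 2 — Sum components: V_total = 157 + j13.77 V.
Step 3 — Convert to polar: |V_total| = 157.6 V, ∠V_total = 5.0°.

V_total = 157.6∠5.0° V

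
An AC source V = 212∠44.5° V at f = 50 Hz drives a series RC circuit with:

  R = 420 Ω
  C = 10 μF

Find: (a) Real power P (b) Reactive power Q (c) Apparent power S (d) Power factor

Step 1 — Angular frequency: ω = 2π·f = 2π·50 = 314.2 rad/s.
Step 2 — Component impedances:
  R: Z = R = 420 Ω
  C: Z = 1/(jωC) = -j/(ω·C) = 0 - j318.3 Ω
Step 3 — Series combination: Z_total = R + C = 420 - j318.3 Ω = 527∠-37.2° Ω.
Step 4 — Source phasor: V = 212∠44.5° V = 151.2 + j148.6 V.
Step 5 — Current: I = V / Z = 0.05837 + j0.398 A = 0.4023∠81.7° A.
Step 6 — Complex power: S = V·I* = 67.97 - j51.51 VA.
Step 7 — Real power: P = Re(S) = 67.97 W.
Step 8 — Reactive power: Q = Im(S) = -51.51 VAR.
Step 9 — Apparent power: |S| = 85.28 VA.
Step 10 — Power factor: PF = P/|S| = 0.797 (leading).

(a) P = 67.97 W  (b) Q = -51.51 VAR  (c) S = 85.28 VA  (d) PF = 0.797 (leading)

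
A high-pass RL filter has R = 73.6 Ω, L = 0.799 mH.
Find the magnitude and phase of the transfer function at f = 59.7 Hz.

Step 1 — Angular frequency: ω = 2π·59.7 = 375.1 rad/s.
Step 2 — Transfer function: H(jω) = jωL/(R + jωL).
Step 3 — Numerator jωL = j·0.2997; denominator R + jωL = 73.6 + j0.2997.
Step 4 — H = 1.658e-05 + j0.004072.
Step 5 — Magnitude: |H| = 0.004072 (-47.8 dB); phase: φ = 89.8°.

|H| = 0.004072 (-47.8 dB), φ = 89.8°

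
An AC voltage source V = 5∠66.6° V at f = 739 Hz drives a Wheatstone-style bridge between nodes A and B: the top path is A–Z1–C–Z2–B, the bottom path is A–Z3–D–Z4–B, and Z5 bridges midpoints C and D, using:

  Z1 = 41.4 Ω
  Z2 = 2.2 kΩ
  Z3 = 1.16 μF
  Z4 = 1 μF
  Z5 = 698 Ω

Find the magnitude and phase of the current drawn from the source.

Step 1 — Angular frequency: ω = 2π·f = 2π·739 = 4643 rad/s.
Step 2 — Component impedances:
  Z1: Z = R = 41.4 Ω
  Z2: Z = R = 2200 Ω
  Z3: Z = 1/(jωC) = -j/(ω·C) = 0 - j185.7 Ω
  Z4: Z = 1/(jωC) = -j/(ω·C) = 0 - j215.4 Ω
  Z5: Z = R = 698 Ω
Step 3 — Bridge requires nodal analysis (the Z5 bridge couples midpoints C and D, so the two paths cannot be reduced to a simple series/parallel combination). Setting node B to ground and injecting 1 A at node A, the 3-node admittance system at A, C, D solves to V_A = Z_AB = 102.8 - j366.6 Ω = 380.7∠-74.3° Ω.
Step 4 — Source phasor: V = 5∠66.6° V = 1.986 + j4.589 V.
Step 5 — Ohm's law: I = V / Z_total = (1.986 + j4.589) / (102.8 - j366.6) = -0.0102 + j0.008275 A.
Step 6 — Convert to polar: |I| = 0.01313 A, ∠I = 140.9°.

I = 0.01313∠140.9° A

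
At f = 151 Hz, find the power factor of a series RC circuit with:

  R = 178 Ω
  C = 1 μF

Step 1 — Angular frequency: ω = 2π·f = 2π·151 = 948.8 rad/s.
Step 2 — Component impedances:
  R: Z = R = 178 Ω
  C: Z = 1/(jωC) = -j/(ω·C) = 0 - j1054 Ω
Step 3 — Series combination: Z_total = R + C = 178 - j1054 Ω = 1069∠-80.4° Ω.
Step 4 — Power factor: PF = cos(φ) = Re(Z)/|Z| = 178/1069 = 0.1665.
Step 5 — Type: Im(Z) = -1054 ⇒ leading (phase φ = -80.4°).

PF = 0.1665 (leading, φ = -80.4°)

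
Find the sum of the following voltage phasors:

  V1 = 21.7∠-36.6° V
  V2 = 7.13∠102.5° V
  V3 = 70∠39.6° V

Step 1 — Convert each phasor to rectangular form:
  V1 = 21.7·(cos(-36.6°) + j·sin(-36.6°)) = 17.42 - j12.94 V
  V2 = 7.13·(cos(102.5°) + j·sin(102.5°)) = -1.543 + j6.961 V
  V3 = 70·(cos(39.6°) + j·sin(39.6°)) = 53.94 + j44.62 V
Step 2 — Sum components: V_total = 69.81 + j38.64 V.
Step 3 — Convert to polar: |V_total| = 79.79 V, ∠V_total = 29.0°.

V_total = 79.79∠29.0° V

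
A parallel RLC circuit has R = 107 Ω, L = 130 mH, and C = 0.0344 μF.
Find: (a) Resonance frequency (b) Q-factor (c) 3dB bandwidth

Step 1 — Resonance: ω₀ = 1/√(LC) = 1/√(0.13·3.44e-08) = 1.495e+04 rad/s.
Step 2 — f₀ = ω₀/(2π) = 2380 Hz.
Step 3 — Parallel Q: Q = R/(ω₀L) = 107/(1.495e+04·0.13) = 0.05504.
Step 4 — Bandwidth: Δω = ω₀/Q = 2.717e+05 rad/s; BW = Δω/(2π) = 4.324e+04 Hz.

(a) f₀ = 2380 Hz  (b) Q = 0.05504  (c) BW = 4.324e+04 Hz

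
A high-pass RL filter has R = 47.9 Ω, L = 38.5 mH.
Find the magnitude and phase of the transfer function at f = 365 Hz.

Step 1 — Angular frequency: ω = 2π·365 = 2293 rad/s.
Step 2 — Transfer function: H(jω) = jωL/(R + jωL).
Step 3 — Numerator jωL = j·88.29; denominator R + jωL = 47.9 + j88.29.
Step 4 — H = 0.7726 + j0.4191.
Step 5 — Magnitude: |H| = 0.879 (-1.1 dB); phase: φ = 28.5°.

|H| = 0.879 (-1.1 dB), φ = 28.5°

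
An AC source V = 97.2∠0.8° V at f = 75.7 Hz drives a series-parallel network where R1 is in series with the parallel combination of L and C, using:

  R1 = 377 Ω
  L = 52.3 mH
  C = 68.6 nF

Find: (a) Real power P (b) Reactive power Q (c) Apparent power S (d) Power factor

Step 1 — Angular frequency: ω = 2π·f = 2π·75.7 = 475.6 rad/s.
Step 2 — Component impedances:
  R1: Z = R = 377 Ω
  L: Z = jωL = j·475.6·0.0523 = 0 + j24.88 Ω
  C: Z = 1/(jωC) = -j/(ω·C) = 0 - j3.065e+04 Ω
Step 3 — Parallel branch: L || C = 1/(1/L + 1/C) = 0 + j24.9 Ω.
Step 4 — Series with R1: Z_total = R1 + (L || C) = 377 + j24.9 Ω = 377.8∠3.8° Ω.
Step 5 — Source phasor: V = 97.2∠0.8° V = 97.19 + j1.357 V.
Step 6 — Current: I = V / Z = 0.2569 - j0.01337 A = 0.2573∠-3.0° A.
Step 7 — Complex power: S = V·I* = 24.95 + j1.648 VA.
Step 8 — Real power: P = Re(S) = 24.95 W.
Step 9 — Reactive power: Q = Im(S) = 1.648 VAR.
Step 10 — Apparent power: |S| = 25.01 VA.
Step 11 — Power factor: PF = P/|S| = 0.9978 (lagging).

(a) P = 24.95 W  (b) Q = 1.648 VAR  (c) S = 25.01 VA  (d) PF = 0.9978 (lagging)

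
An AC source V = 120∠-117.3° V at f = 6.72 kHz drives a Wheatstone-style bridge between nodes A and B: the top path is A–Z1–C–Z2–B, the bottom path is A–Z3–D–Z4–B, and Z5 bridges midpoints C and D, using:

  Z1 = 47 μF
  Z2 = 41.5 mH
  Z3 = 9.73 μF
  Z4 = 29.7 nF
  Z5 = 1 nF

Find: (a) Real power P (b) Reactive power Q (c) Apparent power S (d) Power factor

Step 1 — Angular frequency: ω = 2π·f = 2π·6720 = 4.222e+04 rad/s.
Step 2 — Component impedances:
  Z1: Z = 1/(jωC) = -j/(ω·C) = 0 - j0.5039 Ω
  Z2: Z = jωL = j·4.222e+04·0.0415 = 0 + j1752 Ω
  Z3: Z = 1/(jωC) = -j/(ω·C) = 0 - j2.434 Ω
  Z4: Z = 1/(jωC) = -j/(ω·C) = 0 - j797.4 Ω
  Z5: Z = 1/(jωC) = -j/(ω·C) = 0 - j2.368e+04 Ω
Step 3 — Bridge requires nodal analysis (the Z5 bridge couples midpoints C and D, so the two paths cannot be reduced to a simple series/parallel combination). Setting node B to ground and injecting 1 A at node A, the 3-node admittance system at A, C, D solves to V_A = Z_AB = 0 - j1472 Ω = 1472∠-90.0° Ω.
Step 4 — Source phasor: V = 120∠-117.3° V = -55.04 - j106.6 V.
Step 5 — Current: I = V / Z = 0.07244 - j0.03739 A = 0.08152∠-27.3° A.
Step 6 — Complex power: S = V·I* = 0 - j9.783 VA.
Step 7 — Real power: P = Re(S) = 0 W.
Step 8 — Reactive power: Q = Im(S) = -9.783 VAR.
Step 9 — Apparent power: |S| = 9.783 VA.
Step 10 — Power factor: PF = P/|S| = 0 (leading).

(a) P = 0 W  (b) Q = -9.783 VAR  (c) S = 9.783 VA  (d) PF = 0 (leading)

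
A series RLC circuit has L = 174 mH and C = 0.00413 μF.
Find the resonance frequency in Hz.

Step 1 — Resonance condition Im(Z)=0 gives ω₀ = 1/√(LC).
Step 2 — ω₀ = 1/√(0.174·4.13e-09) = 3.73e+04 rad/s.
Step 3 — f₀ = ω₀/(2π) = 5937 Hz.

f₀ = 5937 Hz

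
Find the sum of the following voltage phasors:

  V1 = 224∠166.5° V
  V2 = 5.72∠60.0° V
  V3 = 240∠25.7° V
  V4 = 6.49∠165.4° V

Step 1 — Convert each phasor to rectangular form:
  V1 = 224·(cos(166.5°) + j·sin(166.5°)) = -217.8 + j52.29 V
  V2 = 5.72·(cos(60.0°) + j·sin(60.0°)) = 2.86 + j4.954 V
  V3 = 240·(cos(25.7°) + j·sin(25.7°)) = 216.3 + j104.1 V
  V4 = 6.49·(cos(165.4°) + j·sin(165.4°)) = -6.28 + j1.636 V
Step 2 — Sum components: V_total = -4.973 + j163 V.
Step 3 — Convert to polar: |V_total| = 163 V, ∠V_total = 91.7°.

V_total = 163∠91.7° V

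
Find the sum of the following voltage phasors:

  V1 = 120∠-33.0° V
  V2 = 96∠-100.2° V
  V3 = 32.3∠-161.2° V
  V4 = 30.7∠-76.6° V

Step 1 — Convert each phasor to rectangular form:
  V1 = 120·(cos(-33.0°) + j·sin(-33.0°)) = 100.6 - j65.36 V
  V2 = 96·(cos(-100.2°) + j·sin(-100.2°)) = -17 - j94.48 V
  V3 = 32.3·(cos(-161.2°) + j·sin(-161.2°)) = -30.58 - j10.41 V
  V4 = 30.7·(cos(-76.6°) + j·sin(-76.6°)) = 7.115 - j29.86 V
Step 2 — Sum components: V_total = 60.18 - j200.1 V.
Step 3 — Convert to polar: |V_total| = 209 V, ∠V_total = -73.3°.

V_total = 209∠-73.3° V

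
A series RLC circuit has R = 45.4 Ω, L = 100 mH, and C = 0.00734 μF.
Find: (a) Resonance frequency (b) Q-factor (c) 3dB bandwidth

Step 1 — Resonance: ω₀ = 1/√(LC) = 1/√(0.1·7.34e-09) = 3.691e+04 rad/s.
Step 2 — f₀ = ω₀/(2π) = 5875 Hz.
Step 3 — Series Q: Q = ω₀L/R = 3.691e+04·0.1/45.4 = 81.3.
Step 4 — Bandwidth: Δω = ω₀/Q = 454 rad/s; BW = Δω/(2π) = 72.26 Hz.

(a) f₀ = 5875 Hz  (b) Q = 81.3  (c) BW = 72.26 Hz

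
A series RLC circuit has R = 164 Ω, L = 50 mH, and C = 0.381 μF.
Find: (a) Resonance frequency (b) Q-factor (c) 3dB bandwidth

Step 1 — Resonance condition Im(Z)=0 gives ω₀ = 1/√(LC).
Step 2 — ω₀ = 1/√(0.05·3.81e-07) = 7245 rad/s.
Step 3 — f₀ = ω₀/(2π) = 1153 Hz.
Step 4 — Series Q: Q = ω₀L/R = 7245·0.05/164 = 2.209.
Step 5 — 3dB bandwidth: Δω = ω₀/Q = 3280 rad/s; BW = Δω/(2π) = 522 Hz.

(a) f₀ = 1153 Hz  (b) Q = 2.209  (c) BW = 522 Hz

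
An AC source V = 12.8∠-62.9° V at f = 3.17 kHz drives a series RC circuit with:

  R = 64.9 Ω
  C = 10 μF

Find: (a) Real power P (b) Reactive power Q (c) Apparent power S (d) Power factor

Step 1 — Angular frequency: ω = 2π·f = 2π·3170 = 1.992e+04 rad/s.
Step 2 — Component impedances:
  R: Z = R = 64.9 Ω
  C: Z = 1/(jωC) = -j/(ω·C) = 0 - j5.021 Ω
Step 3 — Series combination: Z_total = R + C = 64.9 - j5.021 Ω = 65.09∠-4.4° Ω.
Step 4 — Source phasor: V = 12.8∠-62.9° V = 5.831 - j11.39 V.
Step 5 — Current: I = V / Z = 0.1028 - j0.1676 A = 0.1966∠-58.5° A.
Step 6 — Complex power: S = V·I* = 2.509 - j0.1941 VA.
Step 7 — Real power: P = Re(S) = 2.509 W.
Step 8 — Reactive power: Q = Im(S) = -0.1941 VAR.
Step 9 — Apparent power: |S| = 2.517 VA.
Step 10 — Power factor: PF = P/|S| = 0.997 (leading).

(a) P = 2.509 W  (b) Q = -0.1941 VAR  (c) S = 2.517 VA  (d) PF = 0.997 (leading)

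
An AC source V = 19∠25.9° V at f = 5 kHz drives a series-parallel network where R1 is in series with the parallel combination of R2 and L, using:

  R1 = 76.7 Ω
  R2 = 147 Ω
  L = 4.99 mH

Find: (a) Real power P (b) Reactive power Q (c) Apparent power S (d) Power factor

Step 1 — Angular frequency: ω = 2π·f = 2π·5000 = 3.142e+04 rad/s.
Step 2 — Component impedances:
  R1: Z = R = 76.7 Ω
  R2: Z = R = 147 Ω
  L: Z = jωL = j·3.142e+04·0.00499 = 0 + j156.8 Ω
Step 3 — Parallel branch: R2 || L = 1/(1/R2 + 1/L) = 78.22 + j73.35 Ω.
Step 4 — Series with R1: Z_total = R1 + (R2 || L) = 154.9 + j73.35 Ω = 171.4∠25.3° Ω.
Step 5 — Source phasor: V = 19∠25.9° V = 17.09 + j8.299 V.
Step 6 — Current: I = V / Z = 0.1108 + j0.001092 A = 0.1108∠0.6° A.
Step 7 — Complex power: S = V·I* = 1.904 + j0.9012 VA.
Step 8 — Real power: P = Re(S) = 1.904 W.
Step 9 — Reactive power: Q = Im(S) = 0.9012 VAR.
Step 10 — Apparent power: |S| = 2.106 VA.
Step 11 — Power factor: PF = P/|S| = 0.9038 (lagging).

(a) P = 1.904 W  (b) Q = 0.9012 VAR  (c) S = 2.106 VA  (d) PF = 0.9038 (lagging)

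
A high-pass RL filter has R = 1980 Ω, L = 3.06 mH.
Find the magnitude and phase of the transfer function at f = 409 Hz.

Step 1 — Angular frequency: ω = 2π·409 = 2570 rad/s.
Step 2 — Transfer function: H(jω) = jωL/(R + jωL).
Step 3 — Numerator jωL = j·7.864; denominator R + jωL = 1980 + j7.864.
Step 4 — H = 1.577e-05 + j0.003971.
Step 5 — Magnitude: |H| = 0.003972 (-48.0 dB); phase: φ = 89.8°.

|H| = 0.003972 (-48.0 dB), φ = 89.8°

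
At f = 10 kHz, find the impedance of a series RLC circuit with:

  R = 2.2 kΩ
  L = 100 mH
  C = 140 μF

Step 1 — Angular frequency: ω = 2π·f = 2π·1e+04 = 6.283e+04 rad/s.
Step 2 — Component impedances:
  R: Z = R = 2200 Ω
  L: Z = jωL = j·6.283e+04·0.1 = 0 + j6283 Ω
  C: Z = 1/(jωC) = -j/(ω·C) = 0 - j0.1137 Ω
Step 3 — Series combination: Z_total = R + L + C = 2200 + j6283 Ω = 6657∠70.7° Ω.

Z = 2200 + j6283 Ω = 6657∠70.7° Ω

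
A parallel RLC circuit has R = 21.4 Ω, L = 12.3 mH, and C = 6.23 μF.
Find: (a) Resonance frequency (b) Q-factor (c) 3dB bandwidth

Step 1 — Resonance: ω₀ = 1/√(LC) = 1/√(0.0123·6.23e-06) = 3612 rad/s.
Step 2 — f₀ = ω₀/(2π) = 574.9 Hz.
Step 3 — Parallel Q: Q = R/(ω₀L) = 21.4/(3612·0.0123) = 0.4816.
Step 4 — Bandwidth: Δω = ω₀/Q = 7501 rad/s; BW = Δω/(2π) = 1194 Hz.

(a) f₀ = 574.9 Hz  (b) Q = 0.4816  (c) BW = 1194 Hz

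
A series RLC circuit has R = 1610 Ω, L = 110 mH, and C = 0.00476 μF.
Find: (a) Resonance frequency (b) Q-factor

Step 1 — Resonance condition Im(Z)=0 gives ω₀ = 1/√(LC).
Step 2 — ω₀ = 1/√(0.11·4.76e-09) = 4.37e+04 rad/s.
Step 3 — f₀ = ω₀/(2π) = 6955 Hz.
Step 4 — Series Q: Q = ω₀L/R = 4.37e+04·0.11/1610 = 2.986.

(a) f₀ = 6955 Hz  (b) Q = 2.986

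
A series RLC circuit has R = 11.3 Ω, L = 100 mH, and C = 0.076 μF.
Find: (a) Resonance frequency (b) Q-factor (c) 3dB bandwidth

Step 1 — Resonance condition Im(Z)=0 gives ω₀ = 1/√(LC).
Step 2 — ω₀ = 1/√(0.1·7.6e-08) = 1.147e+04 rad/s.
Step 3 — f₀ = ω₀/(2π) = 1826 Hz.
Step 4 — Series Q: Q = ω₀L/R = 1.147e+04·0.1/11.3 = 101.5.
Step 5 — 3dB bandwidth: Δω = ω₀/Q = 113 rad/s; BW = Δω/(2π) = 17.98 Hz.

(a) f₀ = 1826 Hz  (b) Q = 101.5  (c) BW = 17.98 Hz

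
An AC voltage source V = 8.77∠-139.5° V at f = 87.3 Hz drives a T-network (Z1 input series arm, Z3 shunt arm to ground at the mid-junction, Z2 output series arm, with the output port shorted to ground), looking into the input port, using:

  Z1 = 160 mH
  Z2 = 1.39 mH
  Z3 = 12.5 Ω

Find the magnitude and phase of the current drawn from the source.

Step 1 — Angular frequency: ω = 2π·f = 2π·87.3 = 548.5 rad/s.
Step 2 — Component impedances:
  Z1: Z = jωL = j·548.5·0.16 = 0 + j87.76 Ω
  Z2: Z = jωL = j·548.5·0.00139 = 0 + j0.7624 Ω
  Z3: Z = R = 12.5 Ω
Step 3 — With the output port shorted to ground, the output series arm Z2 runs from the junction to ground; the shunt arm Z3 also runs from the junction to ground. They appear in parallel: Z3 || Z2 = 0.04633 + j0.7596 Ω.
Step 4 — Series with input arm Z1: Z_in = Z1 + (Z3 || Z2) = 0.04633 + j88.52 Ω = 88.52∠90.0° Ω.
Step 5 — Source phasor: V = 8.77∠-139.5° V = -6.669 - j5.696 V.
Step 6 — Ohm's law: I = V / Z_total = (-6.669 - j5.696) / (0.04633 + j88.52) = -0.06438 + j0.0753 A.
Step 7 — Convert to polar: |I| = 0.09907 A, ∠I = 130.5°.

I = 0.09907∠130.5° A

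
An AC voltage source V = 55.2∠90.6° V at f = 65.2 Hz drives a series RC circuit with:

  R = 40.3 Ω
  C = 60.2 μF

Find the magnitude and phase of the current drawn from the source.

Step 1 — Angular frequency: ω = 2π·f = 2π·65.2 = 409.7 rad/s.
Step 2 — Component impedances:
  R: Z = R = 40.3 Ω
  C: Z = 1/(jωC) = -j/(ω·C) = 0 - j40.55 Ω
Step 3 — Series combination: Z_total = R + C = 40.3 - j40.55 Ω = 57.17∠-45.2° Ω.
Step 4 — Source phasor: V = 55.2∠90.6° V = -0.578 + j55.2 V.
Step 5 — Ohm's law: I = V / Z_total = (-0.578 + j55.2) / (40.3 - j40.55) = -0.6919 + j0.6734 A.
Step 6 — Convert to polar: |I| = 0.9656 A, ∠I = 135.8°.

I = 0.9656∠135.8° A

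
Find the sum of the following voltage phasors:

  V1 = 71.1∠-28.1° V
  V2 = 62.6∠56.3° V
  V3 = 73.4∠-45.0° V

Step 1 — Convert each phasor to rectangular form:
  V1 = 71.1·(cos(-28.1°) + j·sin(-28.1°)) = 62.72 - j33.49 V
  V2 = 62.6·(cos(56.3°) + j·sin(56.3°)) = 34.73 + j52.08 V
  V3 = 73.4·(cos(-45.0°) + j·sin(-45.0°)) = 51.9 - j51.9 V
Step 2 — Sum components: V_total = 149.4 - j33.31 V.
Step 3 — Convert to polar: |V_total| = 153 V, ∠V_total = -12.6°.

V_total = 153∠-12.6° V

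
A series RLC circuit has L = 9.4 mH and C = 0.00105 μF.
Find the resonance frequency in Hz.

Step 1 — Resonance condition Im(Z)=0 gives ω₀ = 1/√(LC).
Step 2 — ω₀ = 1/√(0.0094·1.05e-09) = 3.183e+05 rad/s.
Step 3 — f₀ = ω₀/(2π) = 5.066e+04 Hz.

f₀ = 5.066e+04 Hz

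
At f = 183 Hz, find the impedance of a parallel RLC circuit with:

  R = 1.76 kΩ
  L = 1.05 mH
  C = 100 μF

Step 1 — Angular frequency: ω = 2π·f = 2π·183 = 1150 rad/s.
Step 2 — Component impedances:
  R: Z = R = 1760 Ω
  L: Z = jωL = j·1150·0.00105 = 0 + j1.207 Ω
  C: Z = 1/(jωC) = -j/(ω·C) = 0 - j8.697 Ω
Step 3 — Parallel combination: 1/Z_total = 1/R + 1/L + 1/C; Z_total = 0.001117 + j1.402 Ω = 1.402∠90.0° Ω.

Z = 0.001117 + j1.402 Ω = 1.402∠90.0° Ω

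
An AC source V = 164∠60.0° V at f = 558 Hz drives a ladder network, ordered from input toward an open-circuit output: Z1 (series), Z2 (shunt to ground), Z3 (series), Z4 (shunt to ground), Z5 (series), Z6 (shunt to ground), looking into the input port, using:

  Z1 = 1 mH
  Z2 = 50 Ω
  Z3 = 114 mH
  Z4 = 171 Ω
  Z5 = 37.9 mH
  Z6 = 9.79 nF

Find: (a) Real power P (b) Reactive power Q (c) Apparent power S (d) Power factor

Step 1 — Angular frequency: ω = 2π·f = 2π·558 = 3506 rad/s.
Step 2 — Component impedances:
  Z1: Z = jωL = j·3506·0.001 = 0 + j3.506 Ω
  Z2: Z = R = 50 Ω
  Z3: Z = jωL = j·3506·0.114 = 0 + j399.7 Ω
  Z4: Z = R = 171 Ω
  Z5: Z = jωL = j·3506·0.0379 = 0 + j132.9 Ω
  Z6: Z = 1/(jωC) = -j/(ω·C) = 0 - j2.913e+04 Ω
Step 3 — Ladder network (open output): work backward from the far end, alternating series and parallel combinations. Z_in = 47.34 + j8.303 Ω = 48.06∠9.9° Ω.
Step 4 — Source phasor: V = 164∠60.0° V = 82 + j142 V.
Step 5 — Current: I = V / Z = 2.191 + j2.616 A = 3.412∠50.1° A.
Step 6 — Complex power: S = V·I* = 551.2 + j96.67 VA.
Step 7 — Real power: P = Re(S) = 551.2 W.
Step 8 — Reactive power: Q = Im(S) = 96.67 VAR.
Step 9 — Apparent power: |S| = 559.6 VA.
Step 10 — Power factor: PF = P/|S| = 0.985 (lagging).

(a) P = 551.2 W  (b) Q = 96.67 VAR  (c) S = 559.6 VA  (d) PF = 0.985 (lagging)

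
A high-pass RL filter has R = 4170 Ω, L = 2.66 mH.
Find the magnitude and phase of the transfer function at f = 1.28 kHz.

Step 1 — Angular frequency: ω = 2π·1280 = 8042 rad/s.
Step 2 — Transfer function: H(jω) = jωL/(R + jωL).
Step 3 — Numerator jωL = j·21.39; denominator R + jωL = 4170 + j21.39.
Step 4 — H = 2.632e-05 + j0.00513.
Step 5 — Magnitude: |H| = 0.00513 (-45.8 dB); phase: φ = 89.7°.

|H| = 0.00513 (-45.8 dB), φ = 89.7°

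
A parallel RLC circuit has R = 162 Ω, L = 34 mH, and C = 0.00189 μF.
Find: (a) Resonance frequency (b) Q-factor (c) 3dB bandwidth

Step 1 — Resonance: ω₀ = 1/√(LC) = 1/√(0.034·1.89e-09) = 1.247e+05 rad/s.
Step 2 — f₀ = ω₀/(2π) = 1.985e+04 Hz.
Step 3 — Parallel Q: Q = R/(ω₀L) = 162/(1.247e+05·0.034) = 0.03819.
Step 4 — Bandwidth: Δω = ω₀/Q = 3.266e+06 rad/s; BW = Δω/(2π) = 5.198e+05 Hz.

(a) f₀ = 1.985e+04 Hz  (b) Q = 0.03819  (c) BW = 5.198e+05 Hz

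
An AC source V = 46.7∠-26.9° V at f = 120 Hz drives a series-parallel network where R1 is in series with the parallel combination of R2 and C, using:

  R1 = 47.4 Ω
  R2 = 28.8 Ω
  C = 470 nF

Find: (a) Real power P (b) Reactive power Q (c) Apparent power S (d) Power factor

Step 1 — Angular frequency: ω = 2π·f = 2π·120 = 754 rad/s.
Step 2 — Component impedances:
  R1: Z = R = 47.4 Ω
  R2: Z = R = 28.8 Ω
  C: Z = 1/(jωC) = -j/(ω·C) = 0 - j2822 Ω
Step 3 — Parallel branch: R2 || C = 1/(1/R2 + 1/C) = 28.8 - j0.2939 Ω.
Step 4 — Series with R1: Z_total = R1 + (R2 || C) = 76.2 - j0.2939 Ω = 76.2∠-0.2° Ω.
Step 5 — Source phasor: V = 46.7∠-26.9° V = 41.65 - j21.13 V.
Step 6 — Current: I = V / Z = 0.5476 - j0.2752 A = 0.6129∠-26.7° A.
Step 7 — Complex power: S = V·I* = 28.62 - j0.1104 VA.
Step 8 — Real power: P = Re(S) = 28.62 W.
Step 9 — Reactive power: Q = Im(S) = -0.1104 VAR.
Step 10 — Apparent power: |S| = 28.62 VA.
Step 11 — Power factor: PF = P/|S| = 1 (leading).

(a) P = 28.62 W  (b) Q = -0.1104 VAR  (c) S = 28.62 VA  (d) PF = 1 (leading)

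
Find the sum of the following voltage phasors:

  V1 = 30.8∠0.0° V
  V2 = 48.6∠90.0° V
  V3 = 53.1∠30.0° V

Step 1 — Convert each phasor to rectangular form:
  V1 = 30.8·(cos(0.0°) + j·sin(0.0°)) = 30.8 V
  V2 = 48.6·(cos(90.0°) + j·sin(90.0°)) = 0 + j48.6 V
  V3 = 53.1·(cos(30.0°) + j·sin(30.0°)) = 45.99 + j26.55 V
Step 2 — Sum components: V_total = 76.79 + j75.15 V.
Step 3 — Convert to polar: |V_total| = 107.4 V, ∠V_total = 44.4°.

V_total = 107.4∠44.4° V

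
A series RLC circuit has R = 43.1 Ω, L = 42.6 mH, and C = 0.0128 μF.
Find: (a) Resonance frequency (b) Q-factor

Step 1 — Resonance condition Im(Z)=0 gives ω₀ = 1/√(LC).
Step 2 — ω₀ = 1/√(0.0426·1.28e-08) = 4.282e+04 rad/s.
Step 3 — f₀ = ω₀/(2π) = 6816 Hz.
Step 4 — Series Q: Q = ω₀L/R = 4.282e+04·0.0426/43.1 = 42.33.

(a) f₀ = 6816 Hz  (b) Q = 42.33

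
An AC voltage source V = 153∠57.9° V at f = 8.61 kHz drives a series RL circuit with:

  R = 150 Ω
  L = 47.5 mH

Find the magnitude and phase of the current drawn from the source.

Step 1 — Angular frequency: ω = 2π·f = 2π·8610 = 5.41e+04 rad/s.
Step 2 — Component impedances:
  R: Z = R = 150 Ω
  L: Z = jωL = j·5.41e+04·0.0475 = 0 + j2570 Ω
Step 3 — Series combination: Z_total = R + L = 150 + j2570 Ω = 2574∠86.7° Ω.
Step 4 — Source phasor: V = 153∠57.9° V = 81.3 + j129.6 V.
Step 5 — Ohm's law: I = V / Z_total = (81.3 + j129.6) / (150 + j2570) = 0.05211 - j0.0286 A.
Step 6 — Convert to polar: |I| = 0.05944 A, ∠I = -28.8°.

I = 0.05944∠-28.8° A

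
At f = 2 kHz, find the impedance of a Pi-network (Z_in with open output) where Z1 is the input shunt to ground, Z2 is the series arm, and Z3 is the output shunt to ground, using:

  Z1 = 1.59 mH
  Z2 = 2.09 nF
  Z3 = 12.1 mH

Step 1 — Angular frequency: ω = 2π·f = 2π·2000 = 1.257e+04 rad/s.
Step 2 — Component impedances:
  Z1: Z = jωL = j·1.257e+04·0.00159 = 0 + j19.98 Ω
  Z2: Z = 1/(jωC) = -j/(ω·C) = 0 - j3.808e+04 Ω
  Z3: Z = jωL = j·1.257e+04·0.0121 = 0 + j152.1 Ω
Step 3 — With open output, the series arm Z2 and the output shunt Z3 appear in series to ground: Z2 + Z3 = 0 - j3.792e+04 Ω.
Step 4 — Parallel with input shunt Z1: Z_in = Z1 || (Z2 + Z3) = 0 + j19.99 Ω = 19.99∠90.0° Ω.

Z = 0 + j19.99 Ω = 19.99∠90.0° Ω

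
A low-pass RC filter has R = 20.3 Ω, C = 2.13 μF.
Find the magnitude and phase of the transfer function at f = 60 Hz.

Step 1 — Angular frequency: ω = 2π·60 = 377 rad/s.
Step 2 — Transfer function: H(jω) = 1/(1 + jωRC).
Step 3 — Denominator: 1 + jωRC = 1 + j·377·20.3·2.13e-06 = 1 + j0.0163.
Step 4 — H = 0.9997 - j0.0163.
Step 5 — Magnitude: |H| = 0.9999 (-0.0 dB); phase: φ = -0.9°.

|H| = 0.9999 (-0.0 dB), φ = -0.9°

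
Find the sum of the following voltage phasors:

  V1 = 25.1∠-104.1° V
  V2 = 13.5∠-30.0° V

Step 1 — Convert each phasor to rectangular form:
  V1 = 25.1·(cos(-104.1°) + j·sin(-104.1°)) = -6.115 - j24.34 V
  V2 = 13.5·(cos(-30.0°) + j·sin(-30.0°)) = 11.69 - j6.75 V
Step 2 — Sum components: V_total = 5.577 - j31.09 V.
Step 3 — Convert to polar: |V_total| = 31.59 V, ∠V_total = -79.8°.

V_total = 31.59∠-79.8° V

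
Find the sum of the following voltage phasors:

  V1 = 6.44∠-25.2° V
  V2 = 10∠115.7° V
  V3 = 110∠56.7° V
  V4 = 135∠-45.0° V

Step 1 — Convert each phasor to rectangular form:
  V1 = 6.44·(cos(-25.2°) + j·sin(-25.2°)) = 5.827 - j2.742 V
  V2 = 10·(cos(115.7°) + j·sin(115.7°)) = -4.337 + j9.011 V
  V3 = 110·(cos(56.7°) + j·sin(56.7°)) = 60.39 + j91.94 V
  V4 = 135·(cos(-45.0°) + j·sin(-45.0°)) = 95.46 - j95.46 V
Step 2 — Sum components: V_total = 157.3 + j2.748 V.
Step 3 — Convert to polar: |V_total| = 157.4 V, ∠V_total = 1.0°.

V_total = 157.4∠1.0° V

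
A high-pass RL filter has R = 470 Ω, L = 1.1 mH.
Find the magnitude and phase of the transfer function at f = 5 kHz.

Step 1 — Angular frequency: ω = 2π·5000 = 3.142e+04 rad/s.
Step 2 — Transfer function: H(jω) = jωL/(R + jωL).
Step 3 — Numerator jωL = j·34.56; denominator R + jωL = 470 + j34.56.
Step 4 — H = 0.005377 + j0.07313.
Step 5 — Magnitude: |H| = 0.07333 (-22.7 dB); phase: φ = 85.8°.

|H| = 0.07333 (-22.7 dB), φ = 85.8°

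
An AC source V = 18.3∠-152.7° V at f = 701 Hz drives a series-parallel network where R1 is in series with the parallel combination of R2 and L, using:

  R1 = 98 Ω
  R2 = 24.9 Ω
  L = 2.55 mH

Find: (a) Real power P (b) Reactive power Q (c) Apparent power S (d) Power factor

Step 1 — Angular frequency: ω = 2π·f = 2π·701 = 4405 rad/s.
Step 2 — Component impedances:
  R1: Z = R = 98 Ω
  R2: Z = R = 24.9 Ω
  L: Z = jωL = j·4405·0.00255 = 0 + j11.23 Ω
Step 3 — Parallel branch: R2 || L = 1/(1/R2 + 1/L) = 4.21 + j9.333 Ω.
Step 4 — Series with R1: Z_total = R1 + (R2 || L) = 102.2 + j9.333 Ω = 102.6∠5.2° Ω.
Step 5 — Source phasor: V = 18.3∠-152.7° V = -16.26 - j8.393 V.
Step 6 — Current: I = V / Z = -0.1652 - j0.06703 A = 0.1783∠-157.9° A.
Step 7 — Complex power: S = V·I* = 3.249 + j0.2967 VA.
Step 8 — Real power: P = Re(S) = 3.249 W.
Step 9 — Reactive power: Q = Im(S) = 0.2967 VAR.
Step 10 — Apparent power: |S| = 3.263 VA.
Step 11 — Power factor: PF = P/|S| = 0.9959 (lagging).

(a) P = 3.249 W  (b) Q = 0.2967 VAR  (c) S = 3.263 VA  (d) PF = 0.9959 (lagging)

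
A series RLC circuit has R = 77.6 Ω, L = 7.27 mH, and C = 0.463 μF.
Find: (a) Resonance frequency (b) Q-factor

Step 1 — Resonance condition Im(Z)=0 gives ω₀ = 1/√(LC).
Step 2 — ω₀ = 1/√(0.00727·4.63e-07) = 1.724e+04 rad/s.
Step 3 — f₀ = ω₀/(2π) = 2743 Hz.
Step 4 — Series Q: Q = ω₀L/R = 1.724e+04·0.00727/77.6 = 1.615.

(a) f₀ = 2743 Hz  (b) Q = 1.615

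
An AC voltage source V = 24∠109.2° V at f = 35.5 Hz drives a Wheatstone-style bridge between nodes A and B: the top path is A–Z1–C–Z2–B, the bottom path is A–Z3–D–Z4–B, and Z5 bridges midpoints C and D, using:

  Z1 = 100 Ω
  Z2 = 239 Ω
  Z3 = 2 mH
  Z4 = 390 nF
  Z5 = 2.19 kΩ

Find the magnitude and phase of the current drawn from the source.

Step 1 — Angular frequency: ω = 2π·f = 2π·35.5 = 223.1 rad/s.
Step 2 — Component impedances:
  Z1: Z = R = 100 Ω
  Z2: Z = R = 239 Ω
  Z3: Z = jωL = j·223.1·0.002 = 0 + j0.4461 Ω
  Z4: Z = 1/(jωC) = -j/(ω·C) = 0 - j1.15e+04 Ω
  Z5: Z = R = 2190 Ω
Step 3 — Bridge requires nodal analysis (the Z5 bridge couples midpoints C and D, so the two paths cannot be reduced to a simple series/parallel combination). Setting node B to ground and injecting 1 A at node A, the 3-node admittance system at A, C, D solves to V_A = Z_AB = 334.3 - j9.732 Ω = 334.5∠-1.7° Ω.
Step 4 — Source phasor: V = 24∠109.2° V = -7.893 + j22.67 V.
Step 5 — Ohm's law: I = V / Z_total = (-7.893 + j22.67) / (334.3 - j9.732) = -0.02556 + j0.06704 A.
Step 6 — Convert to polar: |I| = 0.07175 A, ∠I = 110.9°.

I = 0.07175∠110.9° A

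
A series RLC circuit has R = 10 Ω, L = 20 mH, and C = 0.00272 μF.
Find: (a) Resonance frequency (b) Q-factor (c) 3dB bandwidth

Step 1 — Resonance condition Im(Z)=0 gives ω₀ = 1/√(LC).
Step 2 — ω₀ = 1/√(0.02·2.72e-09) = 1.356e+05 rad/s.
Step 3 — f₀ = ω₀/(2π) = 2.158e+04 Hz.
Step 4 — Series Q: Q = ω₀L/R = 1.356e+05·0.02/10 = 271.2.
Step 5 — 3dB bandwidth: Δω = ω₀/Q = 500 rad/s; BW = Δω/(2π) = 79.58 Hz.

(a) f₀ = 2.158e+04 Hz  (b) Q = 271.2  (c) BW = 79.58 Hz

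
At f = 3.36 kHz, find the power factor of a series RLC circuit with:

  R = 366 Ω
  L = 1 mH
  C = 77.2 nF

Step 1 — Angular frequency: ω = 2π·f = 2π·3360 = 2.111e+04 rad/s.
Step 2 — Component impedances:
  R: Z = R = 366 Ω
  L: Z = jωL = j·2.111e+04·0.001 = 0 + j21.11 Ω
  C: Z = 1/(jωC) = -j/(ω·C) = 0 - j613.6 Ω
Step 3 — Series combination: Z_total = R + L + C = 366 - j592.5 Ω = 696.4∠-58.3° Ω.
Step 4 — Power factor: PF = cos(φ) = Re(Z)/|Z| = 366/696.4 = 0.5256.
Step 5 — Type: Im(Z) = -592.5 ⇒ leading (phase φ = -58.3°).

PF = 0.5256 (leading, φ = -58.3°)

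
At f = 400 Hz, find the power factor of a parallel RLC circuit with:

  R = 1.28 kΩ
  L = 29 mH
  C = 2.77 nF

Step 1 — Angular frequency: ω = 2π·f = 2π·400 = 2513 rad/s.
Step 2 — Component impedances:
  R: Z = R = 1280 Ω
  L: Z = jωL = j·2513·0.029 = 0 + j72.88 Ω
  C: Z = 1/(jωC) = -j/(ω·C) = 0 - j1.436e+05 Ω
Step 3 — Parallel combination: 1/Z_total = 1/R + 1/L + 1/C; Z_total = 4.141 + j72.69 Ω = 72.8∠86.7° Ω.
Step 4 — Power factor: PF = cos(φ) = Re(Z)/|Z| = 4.141/72.8 = 0.05688.
Step 5 — Type: Im(Z) = 72.69 ⇒ lagging (phase φ = 86.7°).

PF = 0.05688 (lagging, φ = 86.7°)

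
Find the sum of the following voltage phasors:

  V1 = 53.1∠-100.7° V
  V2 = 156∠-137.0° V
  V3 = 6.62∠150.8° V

Step 1 — Convert each phasor to rectangular form:
  V1 = 53.1·(cos(-100.7°) + j·sin(-100.7°)) = -9.859 - j52.18 V
  V2 = 156·(cos(-137.0°) + j·sin(-137.0°)) = -114.1 - j106.4 V
  V3 = 6.62·(cos(150.8°) + j·sin(150.8°)) = -5.779 + j3.23 V
Step 2 — Sum components: V_total = -129.7 - j155.3 V.
Step 3 — Convert to polar: |V_total| = 202.4 V, ∠V_total = -129.9°.

V_total = 202.4∠-129.9° V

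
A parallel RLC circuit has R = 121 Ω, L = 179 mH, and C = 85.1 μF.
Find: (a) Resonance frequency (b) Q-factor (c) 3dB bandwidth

Step 1 — Resonance: ω₀ = 1/√(LC) = 1/√(0.179·8.51e-05) = 256.2 rad/s.
Step 2 — f₀ = ω₀/(2π) = 40.78 Hz.
Step 3 — Parallel Q: Q = R/(ω₀L) = 121/(256.2·0.179) = 2.638.
Step 4 — Bandwidth: Δω = ω₀/Q = 97.11 rad/s; BW = Δω/(2π) = 15.46 Hz.

(a) f₀ = 40.78 Hz  (b) Q = 2.638  (c) BW = 15.46 Hz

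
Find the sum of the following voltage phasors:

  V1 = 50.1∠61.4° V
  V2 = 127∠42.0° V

Step 1 — Convert each phasor to rectangular form:
  V1 = 50.1·(cos(61.4°) + j·sin(61.4°)) = 23.98 + j43.99 V
  V2 = 127·(cos(42.0°) + j·sin(42.0°)) = 94.38 + j84.98 V
Step 2 — Sum components: V_total = 118.4 + j129 V.
Step 3 — Convert to polar: |V_total| = 175 V, ∠V_total = 47.5°.

V_total = 175∠47.5° V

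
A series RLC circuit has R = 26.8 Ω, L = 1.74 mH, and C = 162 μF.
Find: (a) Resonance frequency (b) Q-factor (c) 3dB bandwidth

Step 1 — Resonance: ω₀ = 1/√(LC) = 1/√(0.00174·0.000162) = 1884 rad/s.
Step 2 — f₀ = ω₀/(2π) = 299.8 Hz.
Step 3 — Series Q: Q = ω₀L/R = 1884·0.00174/26.8 = 0.1223.
Step 4 — Bandwidth: Δω = ω₀/Q = 1.54e+04 rad/s; BW = Δω/(2π) = 2451 Hz.

(a) f₀ = 299.8 Hz  (b) Q = 0.1223  (c) BW = 2451 Hz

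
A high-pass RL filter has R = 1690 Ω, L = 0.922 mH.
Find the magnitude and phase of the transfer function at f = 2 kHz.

Step 1 — Angular frequency: ω = 2π·2000 = 1.257e+04 rad/s.
Step 2 — Transfer function: H(jω) = jωL/(R + jωL).
Step 3 — Numerator jωL = j·11.59; denominator R + jωL = 1690 + j11.59.
Step 4 — H = 4.7e-05 + j0.006855.
Step 5 — Magnitude: |H| = 0.006856 (-43.3 dB); phase: φ = 89.6°.

|H| = 0.006856 (-43.3 dB), φ = 89.6°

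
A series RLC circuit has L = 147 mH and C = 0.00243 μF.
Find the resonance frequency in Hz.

Step 1 — Resonance condition Im(Z)=0 gives ω₀ = 1/√(LC).
Step 2 — ω₀ = 1/√(0.147·2.43e-09) = 5.291e+04 rad/s.
Step 3 — f₀ = ω₀/(2π) = 8421 Hz.

f₀ = 8421 Hz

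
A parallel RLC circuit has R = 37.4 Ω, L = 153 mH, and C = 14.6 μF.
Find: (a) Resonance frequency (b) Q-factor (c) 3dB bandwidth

Step 1 — Resonance: ω₀ = 1/√(LC) = 1/√(0.153·1.46e-05) = 669.1 rad/s.
Step 2 — f₀ = ω₀/(2π) = 106.5 Hz.
Step 3 — Parallel Q: Q = R/(ω₀L) = 37.4/(669.1·0.153) = 0.3653.
Step 4 — Bandwidth: Δω = ω₀/Q = 1831 rad/s; BW = Δω/(2π) = 291.5 Hz.

(a) f₀ = 106.5 Hz  (b) Q = 0.3653  (c) BW = 291.5 Hz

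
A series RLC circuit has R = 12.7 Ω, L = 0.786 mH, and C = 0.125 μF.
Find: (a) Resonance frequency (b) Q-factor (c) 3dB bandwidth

Step 1 — Resonance condition Im(Z)=0 gives ω₀ = 1/√(LC).
Step 2 — ω₀ = 1/√(0.000786·1.25e-07) = 1.009e+05 rad/s.
Step 3 — f₀ = ω₀/(2π) = 1.606e+04 Hz.
Step 4 — Series Q: Q = ω₀L/R = 1.009e+05·0.000786/12.7 = 6.244.
Step 5 — 3dB bandwidth: Δω = ω₀/Q = 1.616e+04 rad/s; BW = Δω/(2π) = 2572 Hz.

(a) f₀ = 1.606e+04 Hz  (b) Q = 6.244  (c) BW = 2572 Hz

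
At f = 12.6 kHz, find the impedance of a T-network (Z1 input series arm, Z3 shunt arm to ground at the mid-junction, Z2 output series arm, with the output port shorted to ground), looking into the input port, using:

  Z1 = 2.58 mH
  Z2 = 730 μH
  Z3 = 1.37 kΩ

Step 1 — Angular frequency: ω = 2π·f = 2π·1.26e+04 = 7.917e+04 rad/s.
Step 2 — Component impedances:
  Z1: Z = jωL = j·7.917e+04·0.00258 = 0 + j204.3 Ω
  Z2: Z = jωL = j·7.917e+04·0.00073 = 0 + j57.79 Ω
  Z3: Z = R = 1370 Ω
Step 3 — With the output port shorted to ground, the output series arm Z2 runs from the junction to ground; the shunt arm Z3 also runs from the junction to ground. They appear in parallel: Z3 || Z2 = 2.434 + j57.69 Ω.
Step 4 — Series with input arm Z1: Z_in = Z1 + (Z3 || Z2) = 2.434 + j261.9 Ω = 262∠89.5° Ω.

Z = 2.434 + j261.9 Ω = 262∠89.5° Ω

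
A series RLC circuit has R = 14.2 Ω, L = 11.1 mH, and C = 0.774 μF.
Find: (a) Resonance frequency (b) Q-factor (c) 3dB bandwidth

Step 1 — Resonance condition Im(Z)=0 gives ω₀ = 1/√(LC).
Step 2 — ω₀ = 1/√(0.0111·7.74e-07) = 1.079e+04 rad/s.
Step 3 — f₀ = ω₀/(2π) = 1717 Hz.
Step 4 — Series Q: Q = ω₀L/R = 1.079e+04·0.0111/14.2 = 8.433.
Step 5 — 3dB bandwidth: Δω = ω₀/Q = 1279 rad/s; BW = Δω/(2π) = 203.6 Hz.

(a) f₀ = 1717 Hz  (b) Q = 8.433  (c) BW = 203.6 Hz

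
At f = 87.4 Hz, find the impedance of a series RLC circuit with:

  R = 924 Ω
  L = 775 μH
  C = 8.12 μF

Step 1 — Angular frequency: ω = 2π·f = 2π·87.4 = 549.2 rad/s.
Step 2 — Component impedances:
  R: Z = R = 924 Ω
  L: Z = jωL = j·549.2·0.000775 = 0 + j0.4256 Ω
  C: Z = 1/(jωC) = -j/(ω·C) = 0 - j224.3 Ω
Step 3 — Series combination: Z_total = R + L + C = 924 - j223.8 Ω = 950.7∠-13.6° Ω.

Z = 924 - j223.8 Ω = 950.7∠-13.6° Ω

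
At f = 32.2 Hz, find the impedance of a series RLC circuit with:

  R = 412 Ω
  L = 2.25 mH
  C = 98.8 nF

Step 1 — Angular frequency: ω = 2π·f = 2π·32.2 = 202.3 rad/s.
Step 2 — Component impedances:
  R: Z = R = 412 Ω
  L: Z = jωL = j·202.3·0.00225 = 0 + j0.4552 Ω
  C: Z = 1/(jωC) = -j/(ω·C) = 0 - j5.003e+04 Ω
Step 3 — Series combination: Z_total = R + L + C = 412 - j5.003e+04 Ω = 5.003e+04∠-89.5° Ω.

Z = 412 - j5.003e+04 Ω = 5.003e+04∠-89.5° Ω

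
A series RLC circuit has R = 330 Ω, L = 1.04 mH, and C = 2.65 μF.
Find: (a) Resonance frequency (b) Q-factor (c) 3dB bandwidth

Step 1 — Resonance: ω₀ = 1/√(LC) = 1/√(0.00104·2.65e-06) = 1.905e+04 rad/s.
Step 2 — f₀ = ω₀/(2π) = 3032 Hz.
Step 3 — Series Q: Q = ω₀L/R = 1.905e+04·0.00104/330 = 0.06003.
Step 4 — Bandwidth: Δω = ω₀/Q = 3.173e+05 rad/s; BW = Δω/(2π) = 5.05e+04 Hz.

(a) f₀ = 3032 Hz  (b) Q = 0.06003  (c) BW = 5.05e+04 Hz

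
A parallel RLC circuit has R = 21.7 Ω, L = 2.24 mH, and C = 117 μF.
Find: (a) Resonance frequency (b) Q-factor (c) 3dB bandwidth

Step 1 — Resonance: ω₀ = 1/√(LC) = 1/√(0.00224·0.000117) = 1953 rad/s.
Step 2 — f₀ = ω₀/(2π) = 310.9 Hz.
Step 3 — Parallel Q: Q = R/(ω₀L) = 21.7/(1953·0.00224) = 4.959.
Step 4 — Bandwidth: Δω = ω₀/Q = 393.9 rad/s; BW = Δω/(2π) = 62.69 Hz.

(a) f₀ = 310.9 Hz  (b) Q = 4.959  (c) BW = 62.69 Hz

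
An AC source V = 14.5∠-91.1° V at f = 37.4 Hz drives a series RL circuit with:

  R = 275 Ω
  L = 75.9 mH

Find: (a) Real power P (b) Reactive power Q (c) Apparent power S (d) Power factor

Step 1 — Angular frequency: ω = 2π·f = 2π·37.4 = 235 rad/s.
Step 2 — Component impedances:
  R: Z = R = 275 Ω
  L: Z = jωL = j·235·0.0759 = 0 + j17.84 Ω
Step 3 — Series combination: Z_total = R + L = 275 + j17.84 Ω = 275.6∠3.7° Ω.
Step 4 — Source phasor: V = 14.5∠-91.1° V = -0.2784 - j14.5 V.
Step 5 — Current: I = V / Z = -0.004413 - j0.05243 A = 0.05262∠-94.8° A.
Step 6 — Complex power: S = V·I* = 0.7613 + j0.04938 VA.
Step 7 — Real power: P = Re(S) = 0.7613 W.
Step 8 — Reactive power: Q = Im(S) = 0.04938 VAR.
Step 9 — Apparent power: |S| = 0.7629 VA.
Step 10 — Power factor: PF = P/|S| = 0.9979 (lagging).

(a) P = 0.7613 W  (b) Q = 0.04938 VAR  (c) S = 0.7629 VA  (d) PF = 0.9979 (lagging)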